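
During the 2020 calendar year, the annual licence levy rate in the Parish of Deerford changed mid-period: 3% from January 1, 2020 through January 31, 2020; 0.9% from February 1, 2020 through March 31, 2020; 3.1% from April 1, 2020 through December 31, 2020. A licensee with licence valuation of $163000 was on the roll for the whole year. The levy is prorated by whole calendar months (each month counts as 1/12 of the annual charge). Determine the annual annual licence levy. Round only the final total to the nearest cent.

$4441.75

January 1 – January 31, 2020: 1 month at 3% → $163000 × 3% × 1/12 = $407.5000
February 1 – March 31, 2020: 2 months at 0.9% → $163000 × 0.9% × 2/12 = $244.5000
April 1 – December 31, 2020: 9 months at 3.1% → $163000 × 3.1% × 9/12 = $3789.7500
Total = $4441.7500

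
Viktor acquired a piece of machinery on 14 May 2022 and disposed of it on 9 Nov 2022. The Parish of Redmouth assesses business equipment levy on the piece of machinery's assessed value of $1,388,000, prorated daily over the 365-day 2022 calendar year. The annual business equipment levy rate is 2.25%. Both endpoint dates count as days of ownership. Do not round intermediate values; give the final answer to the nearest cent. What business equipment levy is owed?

$15,401.10

Days held (14 May – 9 Nov 2022): 180 out of 365
Tax = $1,388,000 × 2.25% × 180/365 = $15,401.0959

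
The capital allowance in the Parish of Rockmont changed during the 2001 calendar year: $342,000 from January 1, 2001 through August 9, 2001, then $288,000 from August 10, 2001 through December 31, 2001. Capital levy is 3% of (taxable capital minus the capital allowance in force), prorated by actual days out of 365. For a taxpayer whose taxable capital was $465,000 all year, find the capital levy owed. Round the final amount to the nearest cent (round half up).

January 1 – August 9, 2001: 221 days, exemption $342,000 → ($465,000 − $342,000) × 3% × 221/365 = $2,234.2192
August 10 – December 31, 2001: 144 days, exemption $288,000 → ($465,000 − $288,000) × 3% × 144/365 = $2,094.9041
Total = $4,329.1233

$4,329.12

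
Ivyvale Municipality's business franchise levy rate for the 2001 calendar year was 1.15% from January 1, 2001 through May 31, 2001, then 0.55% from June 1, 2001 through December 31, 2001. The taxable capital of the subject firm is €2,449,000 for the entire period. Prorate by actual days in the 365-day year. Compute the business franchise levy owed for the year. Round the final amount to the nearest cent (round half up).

January 1 – May 31, 2001: 151 days at 1.15% → €2,449,000 × 1.15% × 151/365 = €11,651.2014
June 1 – December 31, 2001: 214 days at 0.55% → €2,449,000 × 0.55% × 214/365 = €7,897.1863
Total = €19,548.3877

€19,548.39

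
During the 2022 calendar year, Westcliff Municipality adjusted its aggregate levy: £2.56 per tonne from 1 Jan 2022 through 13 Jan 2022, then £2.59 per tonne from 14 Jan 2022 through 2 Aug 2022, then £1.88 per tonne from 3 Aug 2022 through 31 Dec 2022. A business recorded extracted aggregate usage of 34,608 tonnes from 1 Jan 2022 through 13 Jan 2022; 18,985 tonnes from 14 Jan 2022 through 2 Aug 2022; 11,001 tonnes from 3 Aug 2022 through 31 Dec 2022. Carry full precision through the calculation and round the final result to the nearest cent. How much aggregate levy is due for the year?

1 Jan – 13 Jan 2022: 34,608 tonnes at £2.56/tonne → £88,596.48
14 Jan – 2 Aug 2022: 18,985 tonnes at £2.59/tonne → £49,171.15
3 Aug – 31 Dec 2022: 11,001 tonnes at £1.88/tonne → £20,681.88

£158,449.51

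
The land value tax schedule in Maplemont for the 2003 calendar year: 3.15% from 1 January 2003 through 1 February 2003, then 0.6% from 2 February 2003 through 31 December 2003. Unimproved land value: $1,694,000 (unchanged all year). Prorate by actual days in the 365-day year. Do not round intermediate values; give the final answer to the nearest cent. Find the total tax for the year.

1 January – 1 February 2003: 32 days at 3.15% → $1,694,000 × 3.15% × 32/365 = $4,678.2247
2 February – 31 December 2003: 333 days at 0.6% → $1,694,000 × 0.6% × 333/365 = $9,272.9096
Total = $13,951.1342

$13,951.13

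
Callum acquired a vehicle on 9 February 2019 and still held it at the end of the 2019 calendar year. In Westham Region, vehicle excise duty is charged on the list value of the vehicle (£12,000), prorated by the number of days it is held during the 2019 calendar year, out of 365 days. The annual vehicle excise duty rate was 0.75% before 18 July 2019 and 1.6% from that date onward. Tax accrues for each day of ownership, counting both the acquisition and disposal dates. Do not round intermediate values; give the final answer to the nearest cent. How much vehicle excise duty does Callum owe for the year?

£127.05

9 February – 17 July 2019: 159 days at 0.75% → £12,000 × 0.75% × 159/365 = £39.2055
18 July – 31 December 2019: 167 days at 1.6% → £12,000 × 1.6% × 167/365 = £87.8466
Total = £127.0521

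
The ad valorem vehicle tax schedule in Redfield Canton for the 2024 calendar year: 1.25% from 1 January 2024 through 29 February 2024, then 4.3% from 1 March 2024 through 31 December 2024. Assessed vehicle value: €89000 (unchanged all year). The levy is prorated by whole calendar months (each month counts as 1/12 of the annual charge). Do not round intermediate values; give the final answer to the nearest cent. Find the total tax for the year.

1 January – 29 February 2024: 2 months at 1.25% → €89000 × 1.25% × 2/12 = €185.4167
1 March – 31 December 2024: 10 months at 4.3% → €89000 × 4.3% × 10/12 = €3189.1667
Total = €3374.5833

€3374.58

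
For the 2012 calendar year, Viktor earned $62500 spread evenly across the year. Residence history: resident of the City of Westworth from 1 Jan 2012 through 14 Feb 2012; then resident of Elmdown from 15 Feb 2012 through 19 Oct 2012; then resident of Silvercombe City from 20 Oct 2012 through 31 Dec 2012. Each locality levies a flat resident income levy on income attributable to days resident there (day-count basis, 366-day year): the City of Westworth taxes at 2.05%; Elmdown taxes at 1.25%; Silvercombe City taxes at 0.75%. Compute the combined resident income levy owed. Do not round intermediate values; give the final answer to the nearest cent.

The City of Westworth, 1 Jan – 14 Feb 2012: 45 days → $62500 × 2.05% × 45/366 = $157.5307
Elmdown, 15 Feb – 19 Oct 2012: 248 days → $62500 × 1.25% × 248/366 = $529.3716
Silvercombe City, 20 Oct – 31 Dec 2012: 73 days → $62500 × 0.75% × 73/366 = $93.4939
Total = $780.3962

$780.40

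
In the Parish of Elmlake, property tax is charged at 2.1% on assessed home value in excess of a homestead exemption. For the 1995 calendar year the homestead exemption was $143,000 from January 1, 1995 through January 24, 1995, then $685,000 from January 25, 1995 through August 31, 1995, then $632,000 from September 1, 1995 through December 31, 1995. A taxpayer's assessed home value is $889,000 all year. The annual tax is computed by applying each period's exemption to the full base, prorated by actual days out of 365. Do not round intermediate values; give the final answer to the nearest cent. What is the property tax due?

$5,404.42

January 1 – January 24, 1995: 24 days, exemption $143,000 → ($889,000 − $143,000) × 2.1% × 24/365 = $1,030.0932
January 25 – August 31, 1995: 219 days, exemption $685,000 → ($889,000 − $685,000) × 2.1% × 219/365 = $2,570.4000
September 1 – December 31, 1995: 122 days, exemption $632,000 → ($889,000 − $632,000) × 2.1% × 122/365 = $1,803.9288
Total = $5,404.4219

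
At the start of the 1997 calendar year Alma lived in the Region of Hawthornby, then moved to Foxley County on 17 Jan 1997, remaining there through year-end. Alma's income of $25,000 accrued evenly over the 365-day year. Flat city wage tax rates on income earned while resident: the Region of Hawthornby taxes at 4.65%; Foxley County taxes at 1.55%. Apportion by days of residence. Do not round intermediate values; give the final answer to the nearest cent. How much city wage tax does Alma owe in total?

$421.47

The Region of Hawthornby, 1 Jan – 16 Jan 1997: 16 days → $25,000 × 4.65% × 16/365 = $50.9589
Foxley County, 17 Jan – 31 Dec 1997: 349 days → $25,000 × 1.55% × 349/365 = $370.5137
Total = $421.4726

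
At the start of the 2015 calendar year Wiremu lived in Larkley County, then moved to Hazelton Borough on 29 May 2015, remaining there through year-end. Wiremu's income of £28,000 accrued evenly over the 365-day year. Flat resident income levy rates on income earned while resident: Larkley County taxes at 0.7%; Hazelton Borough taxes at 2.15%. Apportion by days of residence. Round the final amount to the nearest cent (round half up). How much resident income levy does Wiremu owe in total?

£437.38

Larkley County, 1 Jan – 28 May 2015: 148 days → £28,000 × 0.7% × 148/365 = £79.4740
Hazelton Borough, 29 May – 31 Dec 2015: 217 days → £28,000 × 2.15% × 217/365 = £357.9014
Total = £437.3753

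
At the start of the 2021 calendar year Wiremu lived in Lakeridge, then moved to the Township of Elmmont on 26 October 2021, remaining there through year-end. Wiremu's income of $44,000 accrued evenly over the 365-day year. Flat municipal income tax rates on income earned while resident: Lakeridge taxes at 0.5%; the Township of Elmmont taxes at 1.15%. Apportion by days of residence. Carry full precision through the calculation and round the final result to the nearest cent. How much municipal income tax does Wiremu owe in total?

$272.50

Lakeridge, 1 January – 25 October 2021: 298 days → $44,000 × 0.5% × 298/365 = $179.6164
The Township of Elmmont, 26 October – 31 December 2021: 67 days → $44,000 × 1.15% × 67/365 = $92.8822
Total = $272.4986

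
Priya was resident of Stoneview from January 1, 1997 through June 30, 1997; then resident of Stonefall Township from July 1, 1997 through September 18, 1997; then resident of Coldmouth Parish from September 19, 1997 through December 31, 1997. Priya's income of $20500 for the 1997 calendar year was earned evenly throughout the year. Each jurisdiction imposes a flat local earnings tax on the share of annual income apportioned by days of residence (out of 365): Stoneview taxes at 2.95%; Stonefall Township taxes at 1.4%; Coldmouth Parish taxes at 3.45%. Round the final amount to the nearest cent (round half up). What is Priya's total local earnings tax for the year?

Stoneview, January 1 – June 30, 1997: 181 days → $20500 × 2.95% × 181/365 = $299.8897
Stonefall Township, July 1 – September 18, 1997: 80 days → $20500 × 1.4% × 80/365 = $62.9041
Coldmouth Parish, September 19 – December 31, 1997: 104 days → $20500 × 3.45% × 104/365 = $201.5178
Total = $564.3116

$564.31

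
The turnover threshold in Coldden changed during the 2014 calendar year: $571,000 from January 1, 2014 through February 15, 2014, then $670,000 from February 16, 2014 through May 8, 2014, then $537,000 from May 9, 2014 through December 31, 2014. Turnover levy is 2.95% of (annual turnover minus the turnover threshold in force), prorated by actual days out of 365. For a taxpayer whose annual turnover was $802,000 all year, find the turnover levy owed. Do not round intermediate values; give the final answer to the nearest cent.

$6,809.65

January 1 – February 15, 2014: 46 days, exemption $571,000 → ($802,000 − $571,000) × 2.95% × 46/365 = $858.8137
February 16 – May 8, 2014: 82 days, exemption $670,000 → ($802,000 − $670,000) × 2.95% × 82/365 = $874.8164
May 9 – December 31, 2014: 237 days, exemption $537,000 → ($802,000 − $537,000) × 2.95% × 237/365 = $5,076.0205
Total = $6,809.6507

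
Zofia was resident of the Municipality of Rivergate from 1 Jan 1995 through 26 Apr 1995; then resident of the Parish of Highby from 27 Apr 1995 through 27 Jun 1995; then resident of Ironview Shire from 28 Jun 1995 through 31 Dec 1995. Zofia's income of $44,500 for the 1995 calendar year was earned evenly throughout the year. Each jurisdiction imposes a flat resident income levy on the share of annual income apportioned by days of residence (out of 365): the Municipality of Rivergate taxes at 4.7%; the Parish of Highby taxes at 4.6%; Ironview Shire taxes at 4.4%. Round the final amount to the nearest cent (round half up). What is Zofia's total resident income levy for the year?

$2,015.55

The Municipality of Rivergate, 1 Jan – 26 Apr 1995: 116 days → $44,500 × 4.7% × 116/365 = $664.6959
The Parish of Highby, 27 Apr – 27 Jun 1995: 62 days → $44,500 × 4.6% × 62/365 = $347.7096
Ironview Shire, 28 Jun – 31 Dec 1995: 187 days → $44,500 × 4.4% × 187/365 = $1,003.1397
Total = $2,015.5452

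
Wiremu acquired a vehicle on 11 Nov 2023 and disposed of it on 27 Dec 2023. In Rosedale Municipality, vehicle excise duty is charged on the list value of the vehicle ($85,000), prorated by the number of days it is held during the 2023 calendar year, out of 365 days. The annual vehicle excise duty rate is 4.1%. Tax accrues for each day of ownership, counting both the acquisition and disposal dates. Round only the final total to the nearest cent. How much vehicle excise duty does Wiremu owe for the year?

Days held (11 Nov – 27 Dec 2023): 47 out of 365
Tax = $85,000 × 4.1% × 47/365 = $448.7534

$448.75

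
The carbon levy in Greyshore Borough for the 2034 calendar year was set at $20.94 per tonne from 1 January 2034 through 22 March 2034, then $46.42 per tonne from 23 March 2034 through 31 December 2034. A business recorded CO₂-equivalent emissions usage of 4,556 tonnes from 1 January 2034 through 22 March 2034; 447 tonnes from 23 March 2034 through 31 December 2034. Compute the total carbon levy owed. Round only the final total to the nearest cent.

1 January – 22 March 2034: 4,556 tonnes at $20.94/tonne → $95,402.64
23 March – 31 December 2034: 447 tonnes at $46.42/tonne → $20,749.74

$116,152.38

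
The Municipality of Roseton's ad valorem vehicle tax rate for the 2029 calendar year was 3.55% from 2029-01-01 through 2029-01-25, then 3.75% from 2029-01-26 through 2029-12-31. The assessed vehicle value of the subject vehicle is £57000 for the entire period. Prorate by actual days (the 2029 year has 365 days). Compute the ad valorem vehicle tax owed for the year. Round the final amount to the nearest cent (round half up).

£2129.69

2029-01-01 to 2029-01-25: 25 days at 3.55% → £57000 × 3.55% × 25/365 = £138.5959
2029-01-26 to 2029-12-31: 340 days at 3.75% → £57000 × 3.75% × 340/365 = £1991.0959
Total = £2129.6918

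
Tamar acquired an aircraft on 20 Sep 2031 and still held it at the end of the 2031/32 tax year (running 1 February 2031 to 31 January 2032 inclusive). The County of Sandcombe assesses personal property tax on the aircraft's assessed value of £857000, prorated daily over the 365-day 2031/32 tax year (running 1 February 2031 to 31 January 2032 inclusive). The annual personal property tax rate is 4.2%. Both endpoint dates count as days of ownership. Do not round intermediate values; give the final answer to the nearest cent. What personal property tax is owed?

£13214.24

Days held (20 Sep 2031 – 31 Jan 2032): 134 out of 365
Tax = £857000 × 4.2% × 134/365 = £13214.2356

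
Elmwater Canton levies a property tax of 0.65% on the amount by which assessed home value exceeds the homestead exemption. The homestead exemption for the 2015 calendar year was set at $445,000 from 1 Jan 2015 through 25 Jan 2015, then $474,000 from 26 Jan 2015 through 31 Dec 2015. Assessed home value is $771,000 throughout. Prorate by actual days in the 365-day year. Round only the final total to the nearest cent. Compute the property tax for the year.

1 Jan – 25 Jan 2015: 25 days, exemption $445,000 → ($771,000 − $445,000) × 0.65% × 25/365 = $145.1370
26 Jan – 31 Dec 2015: 340 days, exemption $474,000 → ($771,000 − $474,000) × 0.65% × 340/365 = $1,798.2740
Total = $1,943.4110

$1,943.41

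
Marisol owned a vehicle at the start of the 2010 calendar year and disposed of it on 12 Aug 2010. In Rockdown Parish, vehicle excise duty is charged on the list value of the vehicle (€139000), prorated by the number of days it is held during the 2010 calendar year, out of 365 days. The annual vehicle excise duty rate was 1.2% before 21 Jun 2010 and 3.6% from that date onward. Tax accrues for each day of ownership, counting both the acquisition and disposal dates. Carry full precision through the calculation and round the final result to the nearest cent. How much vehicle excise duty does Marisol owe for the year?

€1508.05

1 Jan – 20 Jun 2010: 171 days at 1.2% → €139000 × 1.2% × 171/365 = €781.4466
21 Jun – 12 Aug 2010: 53 days at 3.6% → €139000 × 3.6% × 53/365 = €726.6082
Total = €1508.0548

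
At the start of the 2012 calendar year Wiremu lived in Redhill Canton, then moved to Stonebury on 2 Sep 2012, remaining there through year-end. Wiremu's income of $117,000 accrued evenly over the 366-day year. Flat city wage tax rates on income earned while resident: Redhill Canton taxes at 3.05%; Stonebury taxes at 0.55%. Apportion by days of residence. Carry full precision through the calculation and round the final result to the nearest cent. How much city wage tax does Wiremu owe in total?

$2,601.49

Redhill Canton, 1 Jan – 1 Sep 2012: 245 days → $117,000 × 3.05% × 245/366 = $2,388.7500
Stonebury, 2 Sep – 31 Dec 2012: 121 days → $117,000 × 0.55% × 121/366 = $212.7418
Total = $2,601.4918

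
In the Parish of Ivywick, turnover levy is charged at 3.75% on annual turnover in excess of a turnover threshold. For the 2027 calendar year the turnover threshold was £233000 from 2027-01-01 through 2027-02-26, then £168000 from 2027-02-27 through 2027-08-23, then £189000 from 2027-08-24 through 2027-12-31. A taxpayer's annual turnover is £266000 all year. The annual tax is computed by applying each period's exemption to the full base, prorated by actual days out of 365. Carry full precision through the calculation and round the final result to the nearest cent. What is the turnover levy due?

2027-01-01 to 2027-02-26: 57 days, exemption £233000 → (£266000 − £233000) × 3.75% × 57/365 = £193.2534
2027-02-27 to 2027-08-23: 178 days, exemption £168000 → (£266000 − £168000) × 3.75% × 178/365 = £1792.1918
2027-08-24 to 2027-12-31: 130 days, exemption £189000 → (£266000 − £189000) × 3.75% × 130/365 = £1028.4247
Total = £3013.8699

£3013.87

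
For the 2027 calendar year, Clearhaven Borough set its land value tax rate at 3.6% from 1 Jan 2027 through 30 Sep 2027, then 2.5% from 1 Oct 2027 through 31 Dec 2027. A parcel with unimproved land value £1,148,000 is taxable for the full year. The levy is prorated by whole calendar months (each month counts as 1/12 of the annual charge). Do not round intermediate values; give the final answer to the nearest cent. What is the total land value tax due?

£38,171.00

1 Jan – 30 Sep 2027: 9 months at 3.6% → £1,148,000 × 3.6% × 9/12 = £30,996.0000
1 Oct – 31 Dec 2027: 3 months at 2.5% → £1,148,000 × 2.5% × 3/12 = £7,175.0000
Total = £38,171.0000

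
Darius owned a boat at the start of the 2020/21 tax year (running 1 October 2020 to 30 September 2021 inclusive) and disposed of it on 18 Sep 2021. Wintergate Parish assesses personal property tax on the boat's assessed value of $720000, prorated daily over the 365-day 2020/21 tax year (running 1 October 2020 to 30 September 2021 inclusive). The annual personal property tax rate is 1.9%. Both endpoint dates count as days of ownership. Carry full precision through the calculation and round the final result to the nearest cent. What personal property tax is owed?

$13230.25

Days held (1 Oct 2020 – 18 Sep 2021): 353 out of 365
Tax = $720000 × 1.9% × 353/365 = $13230.2466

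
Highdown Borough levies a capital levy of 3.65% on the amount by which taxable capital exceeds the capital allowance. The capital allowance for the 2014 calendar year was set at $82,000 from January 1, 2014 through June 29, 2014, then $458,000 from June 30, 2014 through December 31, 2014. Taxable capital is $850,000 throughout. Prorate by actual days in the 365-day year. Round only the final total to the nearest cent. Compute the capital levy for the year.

$21,076.00

January 1 – June 29, 2014: 180 days, exemption $82,000 → ($850,000 − $82,000) × 3.65% × 180/365 = $13,824.0000
June 30 – December 31, 2014: 185 days, exemption $458,000 → ($850,000 − $458,000) × 3.65% × 185/365 = $7,252.0000
Total = $21,076.0000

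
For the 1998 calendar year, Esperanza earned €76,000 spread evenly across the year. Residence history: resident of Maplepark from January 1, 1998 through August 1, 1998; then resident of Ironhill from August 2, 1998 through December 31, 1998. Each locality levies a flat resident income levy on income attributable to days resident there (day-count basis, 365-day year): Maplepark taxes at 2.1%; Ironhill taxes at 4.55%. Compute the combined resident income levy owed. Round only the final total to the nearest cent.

Maplepark, January 1 – August 1, 1998: 213 days → €76,000 × 2.1% × 213/365 = €931.3644
Ironhill, August 2 – December 31, 1998: 152 days → €76,000 × 4.55% × 152/365 = €1,440.0438
Total = €2,371.4082

€2,371.41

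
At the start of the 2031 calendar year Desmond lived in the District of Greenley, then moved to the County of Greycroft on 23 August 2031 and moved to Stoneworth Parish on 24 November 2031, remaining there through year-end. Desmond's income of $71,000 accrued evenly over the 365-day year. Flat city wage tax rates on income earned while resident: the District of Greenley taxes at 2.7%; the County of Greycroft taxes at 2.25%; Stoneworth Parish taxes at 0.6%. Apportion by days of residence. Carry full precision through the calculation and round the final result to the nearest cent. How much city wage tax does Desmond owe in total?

The District of Greenley, 1 January – 22 August 2031: 234 days → $71,000 × 2.7% × 234/365 = $1,228.9808
The County of Greycroft, 23 August – 23 November 2031: 93 days → $71,000 × 2.25% × 93/365 = $407.0342
Stoneworth Parish, 24 November – 31 December 2031: 38 days → $71,000 × 0.6% × 38/365 = $44.3507
Total = $1,680.3658

$1,680.37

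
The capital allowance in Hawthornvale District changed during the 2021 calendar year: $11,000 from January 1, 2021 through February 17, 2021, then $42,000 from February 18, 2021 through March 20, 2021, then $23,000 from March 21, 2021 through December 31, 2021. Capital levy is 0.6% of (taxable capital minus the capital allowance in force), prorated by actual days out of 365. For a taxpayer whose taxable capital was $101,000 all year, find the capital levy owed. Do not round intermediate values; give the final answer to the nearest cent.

$467.79

January 1 – February 17, 2021: 48 days, exemption $11,000 → ($101,000 − $11,000) × 0.6% × 48/365 = $71.0137
February 18 – March 20, 2021: 31 days, exemption $42,000 → ($101,000 − $42,000) × 0.6% × 31/365 = $30.0658
March 21 – December 31, 2021: 286 days, exemption $23,000 → ($101,000 − $23,000) × 0.6% × 286/365 = $366.7068
Total = $467.7863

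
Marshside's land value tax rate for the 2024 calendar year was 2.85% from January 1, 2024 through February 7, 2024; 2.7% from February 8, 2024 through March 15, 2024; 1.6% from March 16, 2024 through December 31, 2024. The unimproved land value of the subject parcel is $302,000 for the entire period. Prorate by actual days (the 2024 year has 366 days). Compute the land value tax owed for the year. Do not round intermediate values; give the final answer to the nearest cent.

January 1 – February 7, 2024: 38 days at 2.85% → $302,000 × 2.85% × 38/366 = $893.6230
February 8 – March 15, 2024: 37 days at 2.7% → $302,000 × 2.7% × 37/366 = $824.3115
March 16 – December 31, 2024: 291 days at 1.6% → $302,000 × 1.6% × 291/366 = $3,841.8361
Total = $5,559.7705

$5,559.77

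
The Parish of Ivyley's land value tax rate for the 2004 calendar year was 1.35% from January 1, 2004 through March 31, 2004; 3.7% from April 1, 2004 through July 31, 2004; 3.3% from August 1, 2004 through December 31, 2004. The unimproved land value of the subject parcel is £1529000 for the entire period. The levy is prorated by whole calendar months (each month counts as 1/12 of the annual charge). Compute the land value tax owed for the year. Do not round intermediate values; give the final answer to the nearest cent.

£45041.79

January 1 – March 31, 2004: 3 months at 1.35% → £1529000 × 1.35% × 3/12 = £5160.3750
April 1 – July 31, 2004: 4 months at 3.7% → £1529000 × 3.7% × 4/12 = £18857.6667
August 1 – December 31, 2004: 5 months at 3.3% → £1529000 × 3.3% × 5/12 = £21023.7500
Total = £45041.7917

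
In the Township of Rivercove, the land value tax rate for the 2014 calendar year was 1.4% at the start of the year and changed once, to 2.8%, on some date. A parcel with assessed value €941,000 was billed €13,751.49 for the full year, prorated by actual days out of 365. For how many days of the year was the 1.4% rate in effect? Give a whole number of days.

349 days

Let d = days at the first rate; then 365 − d days at the second rate.
€941,000 × [1.4%·d + 2.8%·(365−d)] / 365 = €13,751.49
Solving gives d = 349, so the new rate took effect on December 16, 2014.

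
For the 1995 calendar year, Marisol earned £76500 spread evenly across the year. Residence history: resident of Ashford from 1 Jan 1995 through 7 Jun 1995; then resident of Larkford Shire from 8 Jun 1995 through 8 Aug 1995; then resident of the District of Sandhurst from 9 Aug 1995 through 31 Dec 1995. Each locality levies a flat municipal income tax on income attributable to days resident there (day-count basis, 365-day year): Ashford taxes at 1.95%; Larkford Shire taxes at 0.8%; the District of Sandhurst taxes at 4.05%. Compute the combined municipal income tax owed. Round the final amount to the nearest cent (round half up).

£1980.51

Ashford, 1 Jan – 7 Jun 1995: 158 days → £76500 × 1.95% × 158/365 = £645.7438
Larkford Shire, 8 Jun – 8 Aug 1995: 62 days → £76500 × 0.8% × 62/365 = £103.9562
The District of Sandhurst, 9 Aug – 31 Dec 1995: 145 days → £76500 × 4.05% × 145/365 = £1230.8116
Total = £1980.5116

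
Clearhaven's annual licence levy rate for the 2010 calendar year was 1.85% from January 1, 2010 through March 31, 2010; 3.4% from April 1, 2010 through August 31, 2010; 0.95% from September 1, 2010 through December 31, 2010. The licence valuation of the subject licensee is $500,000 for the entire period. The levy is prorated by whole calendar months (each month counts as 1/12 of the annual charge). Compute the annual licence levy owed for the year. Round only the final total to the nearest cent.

$10,979.17

January 1 – March 31, 2010: 3 months at 1.85% → $500,000 × 1.85% × 3/12 = $2,312.5000
April 1 – August 31, 2010: 5 months at 3.4% → $500,000 × 3.4% × 5/12 = $7,083.3333
September 1 – December 31, 2010: 4 months at 0.95% → $500,000 × 0.95% × 4/12 = $1,583.3333
Total = $10,979.1667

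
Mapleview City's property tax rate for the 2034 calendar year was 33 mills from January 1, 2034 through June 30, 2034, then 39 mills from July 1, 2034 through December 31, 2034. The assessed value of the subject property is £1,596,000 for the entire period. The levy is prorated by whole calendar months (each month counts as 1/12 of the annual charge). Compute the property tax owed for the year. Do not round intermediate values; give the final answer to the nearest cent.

£57,456.00

January 1 – June 30, 2034: 6 months at 33 mills → £1,596,000 × 3.3% × 6/12 = £26,334.0000
July 1 – December 31, 2034: 6 months at 39 mills → £1,596,000 × 3.9% × 6/12 = £31,122.0000
Total = £57,456.0000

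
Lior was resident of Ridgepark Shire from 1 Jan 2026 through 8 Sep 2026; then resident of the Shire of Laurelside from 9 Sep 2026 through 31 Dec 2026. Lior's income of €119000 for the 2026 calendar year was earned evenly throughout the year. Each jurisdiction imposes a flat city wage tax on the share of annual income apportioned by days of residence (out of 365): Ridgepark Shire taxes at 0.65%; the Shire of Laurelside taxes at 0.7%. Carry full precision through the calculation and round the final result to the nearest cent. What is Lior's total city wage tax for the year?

Ridgepark Shire, 1 Jan – 8 Sep 2026: 251 days → €119000 × 0.65% × 251/365 = €531.9137
The Shire of Laurelside, 9 Sep – 31 Dec 2026: 114 days → €119000 × 0.7% × 114/365 = €260.1699
Total = €792.0836

€792.08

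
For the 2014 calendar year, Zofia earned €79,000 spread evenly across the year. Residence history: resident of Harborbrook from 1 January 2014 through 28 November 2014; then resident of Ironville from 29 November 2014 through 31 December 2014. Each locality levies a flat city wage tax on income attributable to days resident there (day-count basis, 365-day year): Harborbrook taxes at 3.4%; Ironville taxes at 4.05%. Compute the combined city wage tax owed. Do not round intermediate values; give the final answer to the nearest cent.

Harborbrook, 1 January – 28 November 2014: 332 days → €79,000 × 3.4% × 332/365 = €2,443.1562
Ironville, 29 November – 31 December 2014: 33 days → €79,000 × 4.05% × 33/365 = €289.2699
Total = €2,732.4260

€2,732.43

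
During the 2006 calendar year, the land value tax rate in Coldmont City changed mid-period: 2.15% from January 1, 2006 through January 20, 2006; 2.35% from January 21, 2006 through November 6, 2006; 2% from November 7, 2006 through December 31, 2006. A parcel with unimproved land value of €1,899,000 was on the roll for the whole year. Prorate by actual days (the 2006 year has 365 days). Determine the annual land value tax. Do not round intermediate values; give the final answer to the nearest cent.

€43,416.86

January 1 – January 20, 2006: 20 days at 2.15% → €1,899,000 × 2.15% × 20/365 = €2,237.1781
January 21 – November 6, 2006: 290 days at 2.35% → €1,899,000 × 2.35% × 290/365 = €35,456.6712
November 7 – December 31, 2006: 55 days at 2% → €1,899,000 × 2% × 55/365 = €5,723.0137
Total = €43,416.8630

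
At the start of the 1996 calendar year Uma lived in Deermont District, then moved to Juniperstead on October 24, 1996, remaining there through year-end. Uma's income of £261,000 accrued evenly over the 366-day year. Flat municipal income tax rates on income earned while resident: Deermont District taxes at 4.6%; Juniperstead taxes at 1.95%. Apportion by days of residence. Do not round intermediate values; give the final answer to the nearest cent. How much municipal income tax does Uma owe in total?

£10,702.07

Deermont District, January 1 – October 23, 1996: 297 days → £261,000 × 4.6% × 297/366 = £9,742.5738
Juniperstead, October 24 – December 31, 1996: 69 days → £261,000 × 1.95% × 69/366 = £959.4959
Total = £10,702.0697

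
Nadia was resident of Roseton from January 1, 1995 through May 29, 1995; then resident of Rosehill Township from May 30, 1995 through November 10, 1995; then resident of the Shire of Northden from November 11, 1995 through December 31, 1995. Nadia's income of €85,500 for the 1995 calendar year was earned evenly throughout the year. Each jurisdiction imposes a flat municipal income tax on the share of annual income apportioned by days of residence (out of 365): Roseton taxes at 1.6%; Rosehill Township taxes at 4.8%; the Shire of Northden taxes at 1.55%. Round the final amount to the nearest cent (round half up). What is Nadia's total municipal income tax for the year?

Roseton, January 1 – May 29, 1995: 149 days → €85,500 × 1.6% × 149/365 = €558.4438
Rosehill Township, May 30 – November 10, 1995: 165 days → €85,500 × 4.8% × 165/365 = €1,855.2329
The Shire of Northden, November 11 – December 31, 1995: 51 days → €85,500 × 1.55% × 51/365 = €185.1719
Total = €2,598.8486

€2,598.85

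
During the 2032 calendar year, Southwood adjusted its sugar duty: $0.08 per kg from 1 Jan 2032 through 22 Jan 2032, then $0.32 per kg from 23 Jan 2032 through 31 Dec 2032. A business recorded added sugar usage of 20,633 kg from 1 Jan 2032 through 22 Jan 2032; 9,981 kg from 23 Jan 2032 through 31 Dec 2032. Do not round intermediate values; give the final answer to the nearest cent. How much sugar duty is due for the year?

1 Jan – 22 Jan 2032: 20,633 kg at $0.08/kg → $1650.64
23 Jan – 31 Dec 2032: 9,981 kg at $0.32/kg → $3193.92

$4844.56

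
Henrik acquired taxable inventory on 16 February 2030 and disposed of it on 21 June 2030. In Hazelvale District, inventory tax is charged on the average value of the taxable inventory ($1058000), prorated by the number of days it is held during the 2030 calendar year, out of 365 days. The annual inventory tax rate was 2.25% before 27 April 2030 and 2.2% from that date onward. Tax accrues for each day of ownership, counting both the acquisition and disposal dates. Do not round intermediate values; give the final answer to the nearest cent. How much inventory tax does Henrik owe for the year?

$8136.45

16 February – 26 April 2030: 70 days at 2.25% → $1058000 × 2.25% × 70/365 = $4565.3425
27 April – 21 June 2030: 56 days at 2.2% → $1058000 × 2.2% × 56/365 = $3571.1123
Total = $8136.4548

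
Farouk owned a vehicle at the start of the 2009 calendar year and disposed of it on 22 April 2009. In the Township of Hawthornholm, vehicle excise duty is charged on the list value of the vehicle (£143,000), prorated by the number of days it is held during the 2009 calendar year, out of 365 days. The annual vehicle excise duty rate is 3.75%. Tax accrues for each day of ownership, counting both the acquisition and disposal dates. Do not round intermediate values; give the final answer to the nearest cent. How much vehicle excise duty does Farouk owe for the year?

£1,645.48

Days held (1 January – 22 April 2009): 112 out of 365
Tax = £143,000 × 3.75% × 112/365 = £1,645.4795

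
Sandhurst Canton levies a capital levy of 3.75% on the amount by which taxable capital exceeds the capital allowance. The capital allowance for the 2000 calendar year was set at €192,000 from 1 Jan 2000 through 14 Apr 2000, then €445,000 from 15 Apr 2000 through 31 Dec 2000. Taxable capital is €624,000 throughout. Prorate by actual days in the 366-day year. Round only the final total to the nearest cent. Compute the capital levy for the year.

1 Jan – 14 Apr 2000: 105 days, exemption €192,000 → (€624,000 − €192,000) × 3.75% × 105/366 = €4,647.5410
15 Apr – 31 Dec 2000: 261 days, exemption €445,000 → (€624,000 − €445,000) × 3.75% × 261/366 = €4,786.7828
Total = €9,434.3238

€9,434.32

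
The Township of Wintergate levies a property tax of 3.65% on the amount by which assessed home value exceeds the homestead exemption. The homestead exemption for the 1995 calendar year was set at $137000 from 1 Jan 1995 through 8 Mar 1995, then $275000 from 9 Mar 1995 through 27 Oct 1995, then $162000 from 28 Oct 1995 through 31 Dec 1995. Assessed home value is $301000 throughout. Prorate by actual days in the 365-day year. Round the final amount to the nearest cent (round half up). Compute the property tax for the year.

1 Jan – 8 Mar 1995: 67 days, exemption $137000 → ($301000 − $137000) × 3.65% × 67/365 = $1098.8000
9 Mar – 27 Oct 1995: 233 days, exemption $275000 → ($301000 − $275000) × 3.65% × 233/365 = $605.8000
28 Oct – 31 Dec 1995: 65 days, exemption $162000 → ($301000 − $162000) × 3.65% × 65/365 = $903.5000
Total = $2608.1000

$2608.10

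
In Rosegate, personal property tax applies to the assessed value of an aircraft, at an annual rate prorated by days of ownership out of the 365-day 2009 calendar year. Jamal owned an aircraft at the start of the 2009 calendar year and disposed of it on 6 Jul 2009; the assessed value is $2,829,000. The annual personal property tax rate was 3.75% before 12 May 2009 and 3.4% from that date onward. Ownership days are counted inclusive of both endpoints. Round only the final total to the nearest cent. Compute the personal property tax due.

$52,832.54

1 Jan – 11 May 2009: 131 days at 3.75% → $2,829,000 × 3.75% × 131/365 = $38,075.2397
12 May – 6 Jul 2009: 56 days at 3.4% → $2,829,000 × 3.4% × 56/365 = $14,757.3041
Total = $52,832.5438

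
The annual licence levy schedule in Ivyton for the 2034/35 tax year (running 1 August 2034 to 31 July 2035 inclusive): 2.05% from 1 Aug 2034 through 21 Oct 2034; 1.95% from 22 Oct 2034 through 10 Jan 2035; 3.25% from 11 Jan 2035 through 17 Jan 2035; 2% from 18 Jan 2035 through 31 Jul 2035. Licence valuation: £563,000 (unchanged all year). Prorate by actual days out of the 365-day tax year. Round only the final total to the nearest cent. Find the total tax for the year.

1 Aug – 21 Oct 2034: 82 days at 2.05% → £563,000 × 2.05% × 82/365 = £2,592.8849
22 Oct 2034 – 10 Jan 2035: 81 days at 1.95% → £563,000 × 1.95% × 81/365 = £2,436.3247
11 Jan – 17 Jan 2035: 7 days at 3.25% → £563,000 × 3.25% × 7/365 = £350.9110
18 Jan – 31 Jul 2035: 195 days at 2% → £563,000 × 2% × 195/365 = £6,015.6164
Total = £11,395.7370

£11,395.74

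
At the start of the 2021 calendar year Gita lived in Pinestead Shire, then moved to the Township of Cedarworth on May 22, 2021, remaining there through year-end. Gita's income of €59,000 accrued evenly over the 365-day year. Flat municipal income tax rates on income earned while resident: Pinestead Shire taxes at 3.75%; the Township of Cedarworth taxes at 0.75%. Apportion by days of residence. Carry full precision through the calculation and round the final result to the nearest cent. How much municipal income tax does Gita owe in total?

Pinestead Shire, January 1 – May 21, 2021: 141 days → €59,000 × 3.75% × 141/365 = €854.6918
The Township of Cedarworth, May 22 – December 31, 2021: 224 days → €59,000 × 0.75% × 224/365 = €271.5616
Total = €1,126.2534

€1,126.25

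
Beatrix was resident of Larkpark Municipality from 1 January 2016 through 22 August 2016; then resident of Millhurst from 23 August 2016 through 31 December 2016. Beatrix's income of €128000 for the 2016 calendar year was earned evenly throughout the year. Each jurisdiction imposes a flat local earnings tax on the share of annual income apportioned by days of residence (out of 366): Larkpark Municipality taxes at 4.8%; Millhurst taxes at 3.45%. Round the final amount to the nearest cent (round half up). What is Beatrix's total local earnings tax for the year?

Larkpark Municipality, 1 January – 22 August 2016: 235 days → €128000 × 4.8% × 235/366 = €3944.9180
Millhurst, 23 August – 31 December 2016: 131 days → €128000 × 3.45% × 131/366 = €1580.5902
Total = €5525.5082

€5525.51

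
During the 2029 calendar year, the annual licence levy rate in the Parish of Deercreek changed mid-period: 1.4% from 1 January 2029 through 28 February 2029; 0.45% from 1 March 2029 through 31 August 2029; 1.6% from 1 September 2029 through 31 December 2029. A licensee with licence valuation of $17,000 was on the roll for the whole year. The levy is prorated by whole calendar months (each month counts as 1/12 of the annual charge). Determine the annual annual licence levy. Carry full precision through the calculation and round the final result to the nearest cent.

$168.58

1 January – 28 February 2029: 2 months at 1.4% → $17,000 × 1.4% × 2/12 = $39.6667
1 March – 31 August 2029: 6 months at 0.45% → $17,000 × 0.45% × 6/12 = $38.2500
1 September – 31 December 2029: 4 months at 1.6% → $17,000 × 1.6% × 4/12 = $90.6667
Total = $168.5833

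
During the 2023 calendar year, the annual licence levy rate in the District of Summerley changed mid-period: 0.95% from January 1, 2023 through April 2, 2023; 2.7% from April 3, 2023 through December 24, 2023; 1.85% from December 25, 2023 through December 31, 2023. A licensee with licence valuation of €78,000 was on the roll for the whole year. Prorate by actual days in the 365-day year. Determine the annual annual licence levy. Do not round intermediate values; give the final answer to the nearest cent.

€1,749.23

January 1 – April 2, 2023: 92 days at 0.95% → €78,000 × 0.95% × 92/365 = €186.7726
April 3 – December 24, 2023: 266 days at 2.7% → €78,000 × 2.7% × 266/365 = €1,534.7836
December 25 – December 31, 2023: 7 days at 1.85% → €78,000 × 1.85% × 7/365 = €27.6740
Total = €1,749.2301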